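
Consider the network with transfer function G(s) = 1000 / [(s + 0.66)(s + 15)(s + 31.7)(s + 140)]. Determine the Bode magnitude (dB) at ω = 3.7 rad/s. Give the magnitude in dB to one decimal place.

-48.3 dB

|j3.7 + 0.66| = √(3.7² + 0.66²) = 3.758
|j3.7 + 15| = √(3.7² + 15²) = 15.45
|j3.7 + 31.7| = √(3.7² + 31.7²) = 31.92
|j3.7 + 140| = √(3.7² + 140²) = 140
|G(j3.7)| = 1000 / (3.758 × 15.45 × 31.92 × 140) = 0.003853
20 log₁₀(0.003853) = -48.28 dB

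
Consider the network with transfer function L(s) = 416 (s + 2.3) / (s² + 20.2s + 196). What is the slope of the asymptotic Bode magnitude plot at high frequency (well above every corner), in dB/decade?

With 1 zero and 2 poles, the high-frequency asymptotic slope is 20 × (1 − 2) = -20 dB/decade.

-20 dB/decade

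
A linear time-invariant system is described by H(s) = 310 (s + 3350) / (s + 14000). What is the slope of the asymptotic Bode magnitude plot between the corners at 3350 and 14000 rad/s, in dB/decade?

In this band the factors already past their corner are: zero at 3350; net slope = 20 dB/decade.

20 dB/decade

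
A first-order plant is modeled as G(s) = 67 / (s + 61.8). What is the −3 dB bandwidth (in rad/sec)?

61.8 rad/sec

For a single-pole low-pass, the −3 dB point is at the pole: ω = 61.8 rad/sec.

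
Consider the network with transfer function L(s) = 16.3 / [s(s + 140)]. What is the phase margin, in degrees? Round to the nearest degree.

90 deg

Gain crossover: |L(jω)| = 1 at ω ≈ 0.116 rad/sec.
∠L(j0.116) = −90° − arctan(0.116/140) ≈ -90.05°
PM = 180° + (-90.05°) = 89.95°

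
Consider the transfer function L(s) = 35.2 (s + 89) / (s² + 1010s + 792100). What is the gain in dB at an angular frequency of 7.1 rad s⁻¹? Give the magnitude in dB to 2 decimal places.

|j7.1 + 89| = √(7.1² + 89²) = 89.28
|(j7.1)² + 1010(j7.1) + 792100| = |7.9205e+05 + j7171| = 7.921e+05
|L(j7.1)| = 35.2 × 89.28 / 7.921e+05 = 0.0039677
20 log₁₀(0.0039677) = -48.029 dB

-48.03 dB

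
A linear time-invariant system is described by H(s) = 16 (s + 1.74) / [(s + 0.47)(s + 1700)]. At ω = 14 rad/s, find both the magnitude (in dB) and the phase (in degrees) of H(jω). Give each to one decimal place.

|H| = -40.5 dB, ∠H = -5.6°

|j14 + 1.74| = √(14² + 1.74²) = 14.11
|j14 + 0.47| = √(14² + 0.47²) = 14.01
|j14 + 1700| = √(14² + 1700²) = 1700
|H(j14)| = 16 × 14.11 / (14.01 × 1700) = 0.0094785
20 log₁₀(0.0094785) = -40.47 dB
∠(j14 + 1.74) = arctan(14/1.74) = 82.92°
∠(j14 + 0.47) = arctan(14/0.47) = 88.08°
∠(j14 + 1700) = arctan(14/1700) = 0.47°
∠H(j14) = 82.92° − (88.08° + 0.47°) = -5.63°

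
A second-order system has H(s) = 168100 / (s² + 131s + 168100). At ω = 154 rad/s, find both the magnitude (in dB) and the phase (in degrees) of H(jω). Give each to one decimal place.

|H| = 1.2 dB, ∠H = -8.0°

|(j154)² + 131(j154) + 168100| = |1.4438e+05 + j20174| = 1.458e+05
|H(j154)| = 168100 / 1.458e+05 = 1.1531
20 log₁₀(1.1531) = 1.24 dB
∠[(j154)² + 131(j154) + 168100] = ∠[1.4438e+05 + j20174] = 7.95°
∠H(j154) = −7.95° = -7.95°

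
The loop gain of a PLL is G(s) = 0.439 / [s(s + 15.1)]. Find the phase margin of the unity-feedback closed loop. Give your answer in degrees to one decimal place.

89.9°

Gain crossover: |G(jω)| = 1 at ω ≈ 0.0291 rad/sec.
∠G(j0.0291) = −90° − arctan(0.0291/15.1) ≈ -90.11°
PM = 180° + (-90.11°) = 89.89°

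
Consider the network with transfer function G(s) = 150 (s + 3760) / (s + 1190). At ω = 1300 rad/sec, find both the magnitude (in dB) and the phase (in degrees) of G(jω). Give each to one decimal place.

|G| = 50.6 dB, ∠G = -28.5 deg

|j1300 + 3760| = √(1300² + 3760²) = 3978
|j1300 + 1190| = √(1300² + 1190²) = 1762
|G(j1300)| = 150 × 3978 / 1762 = 338.6
20 log₁₀(338.6) = 50.59 dB
∠(j1300 + 3760) = arctan(1300/3760) = 19.07°
∠(j1300 + 1190) = arctan(1300/1190) = 47.53°
∠G(j1300) = 19.07° − 47.53° = -28.46°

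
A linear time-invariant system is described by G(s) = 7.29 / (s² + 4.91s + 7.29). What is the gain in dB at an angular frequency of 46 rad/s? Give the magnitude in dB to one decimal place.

|(j46)² + 4.91(j46) + 7.29| = |-2108.7 + j225.86| = 2121
|G(j46)| = 7.29 / 2121 = 0.0034374
20 log₁₀(0.0034374) = -49.28 dB

-49.3 dB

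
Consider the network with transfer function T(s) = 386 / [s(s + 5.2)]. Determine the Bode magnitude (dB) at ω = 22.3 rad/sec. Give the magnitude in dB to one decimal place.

-2.4 dB

|j22.3 + 5.2| = √(22.3² + 5.2²) = 22.9
|j22.3| = 22.3
|T(j22.3)| = 386 / (22.9 × 22.3) = 0.75593
20 log₁₀(0.75593) = -2.43 dB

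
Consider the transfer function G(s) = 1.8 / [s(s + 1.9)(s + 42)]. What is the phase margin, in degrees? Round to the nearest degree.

89°

Gain crossover: |G(jω)| = 1 at ω ≈ 0.0226 rad/sec.
∠G(j0.0226) = −90° − arctan(0.0226/1.9) − arctan(0.0226/42) ≈ -90.71°
PM = 180° + (-90.71°) = 89.29°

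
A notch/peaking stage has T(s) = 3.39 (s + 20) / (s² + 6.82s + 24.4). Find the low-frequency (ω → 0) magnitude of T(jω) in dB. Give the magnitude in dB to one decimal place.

8.9 dB

T(0) = 3.39 × 20 / 24.4 = 2.7787
20 log₁₀(2.7787) = 8.88 dB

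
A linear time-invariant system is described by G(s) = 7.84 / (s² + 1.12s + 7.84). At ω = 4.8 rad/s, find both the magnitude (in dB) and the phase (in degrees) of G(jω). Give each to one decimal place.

|G| = -6.3 dB, ∠G = -160.5°

|(j4.8)² + 1.12(j4.8) + 7.84| = |-15.2 + j5.376| = 16.12
|G(j4.8)| = 7.84 / 16.12 = 0.48627
20 log₁₀(0.48627) = -6.26 dB
∠[(j4.8)² + 1.12(j4.8) + 7.84] = ∠[-15.2 + j5.376] = 160.52°
∠G(j4.8) = −160.52° = -160.52°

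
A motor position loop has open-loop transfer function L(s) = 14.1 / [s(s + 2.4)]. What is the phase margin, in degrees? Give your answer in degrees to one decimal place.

35.3°

Gain crossover: |L(jω)| = 1 at ω ≈ 3.39 rad s⁻¹.
∠L(j3.39) = −90° − arctan(3.39/2.4) ≈ -144.73°
PM = 180° + (-144.73°) = 35.27°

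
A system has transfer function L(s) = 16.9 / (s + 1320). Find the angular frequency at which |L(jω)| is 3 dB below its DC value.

For a single-pole low-pass, the −3 dB point is at the pole: ω = 1320 rad/sec.

1320 rad/sec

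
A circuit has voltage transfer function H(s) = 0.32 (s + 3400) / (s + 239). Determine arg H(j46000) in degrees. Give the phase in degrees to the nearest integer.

∠(j46000 + 3400) = arctan(46000/3400) = 85.77°
∠(j46000 + 239) = arctan(46000/239) = 89.70°
∠H(j46000) = 85.77° − 89.70° = -3.93°

-4 deg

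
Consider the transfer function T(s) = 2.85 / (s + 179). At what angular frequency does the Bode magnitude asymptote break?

The single real pole at s = −179 gives a corner at ω = 179 rad s⁻¹.

179 rad s⁻¹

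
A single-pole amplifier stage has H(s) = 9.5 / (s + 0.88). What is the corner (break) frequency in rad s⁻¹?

The single real pole at s = −0.88 gives a corner at ω = 0.88 rad s⁻¹.

0.88 rad s⁻¹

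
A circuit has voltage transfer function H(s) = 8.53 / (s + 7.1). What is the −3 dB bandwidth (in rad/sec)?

For a single-pole low-pass, the −3 dB point is at the pole: ω = 7.1 rad/sec.

7.1 rad/sec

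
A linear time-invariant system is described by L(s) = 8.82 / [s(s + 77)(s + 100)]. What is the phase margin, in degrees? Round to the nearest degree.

90°

Gain crossover: |L(jω)| = 1 at ω ≈ 0.00115 rad/s.
∠L(j0.00115) = −90° − arctan(0.00115/77) − arctan(0.00115/100) ≈ -90.00°
PM = 180° + (-90.00°) = 90.00°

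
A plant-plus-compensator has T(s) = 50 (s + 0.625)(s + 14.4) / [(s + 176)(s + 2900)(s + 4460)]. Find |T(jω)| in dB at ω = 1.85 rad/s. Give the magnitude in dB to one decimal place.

-124.1 dB

|j1.85 + 0.625| = √(1.85² + 0.625²) = 1.953
|j1.85 + 14.4| = √(1.85² + 14.4²) = 14.52
|j1.85 + 176| = √(1.85² + 176²) = 176
|j1.85 + 2900| = √(1.85² + 2900²) = 2900
|j1.85 + 4460| = √(1.85² + 4460²) = 4460
|T(j1.85)| = 50 × 1.953 × 14.52 / (176 × 2900 × 4460) = 6.2267e-07
20 log₁₀(6.2267e-07) = -124.11 dB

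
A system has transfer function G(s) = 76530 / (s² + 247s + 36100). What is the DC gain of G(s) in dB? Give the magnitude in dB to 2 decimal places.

6.53 dB

G(0) = 76530 / 36100 = 2.1199
20 log₁₀(2.1199) = 6.526 dB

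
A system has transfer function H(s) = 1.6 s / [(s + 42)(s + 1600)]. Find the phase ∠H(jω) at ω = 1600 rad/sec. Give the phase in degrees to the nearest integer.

-43°

∠(j1600) = 90.00°
∠(j1600 + 42) = arctan(1600/42) = 88.50°
∠(j1600 + 1600) = arctan(1600/1600) = 45.00°
∠H(j1600) = 90.00° − (88.50° + 45.00°) = -43.50°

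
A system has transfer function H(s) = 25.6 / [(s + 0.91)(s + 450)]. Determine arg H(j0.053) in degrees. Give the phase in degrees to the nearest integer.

∠(j0.053 + 0.91) = arctan(0.053/0.91) = 3.33°
∠(j0.053 + 450) = arctan(0.053/450) = 0.01°
∠H(j0.053) = − (3.33° + 0.01°) = -3.34°

-3°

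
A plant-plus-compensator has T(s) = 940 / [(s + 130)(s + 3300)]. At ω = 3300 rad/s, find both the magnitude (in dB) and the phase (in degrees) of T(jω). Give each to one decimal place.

|T| = -84.3 dB, ∠T = -132.7 deg

|j3300 + 130| = √(3300² + 130²) = 3303
|j3300 + 3300| = √(3300² + 3300²) = 4667
|T(j3300)| = 940 / (3303 × 4667) = 6.0989e-05
20 log₁₀(6.0989e-05) = -84.30 dB
∠(j3300 + 130) = arctan(3300/130) = 87.74°
∠(j3300 + 3300) = arctan(3300/3300) = 45.00°
∠T(j3300) = − (87.74° + 45.00°) = -132.74°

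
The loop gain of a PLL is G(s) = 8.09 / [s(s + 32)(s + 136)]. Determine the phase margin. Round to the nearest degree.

Gain crossover: |G(jω)| = 1 at ω ≈ 0.00186 rad s⁻¹.
∠G(j0.00186) = −90° − arctan(0.00186/32) − arctan(0.00186/136) ≈ -90.00°
PM = 180° + (-90.00°) = 90.00°

90°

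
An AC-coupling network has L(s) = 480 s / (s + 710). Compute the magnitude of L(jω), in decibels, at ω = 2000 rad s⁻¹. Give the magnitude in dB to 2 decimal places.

53.11 dB

|j2000| = 2000
|j2000 + 710| = √(2000² + 710²) = 2122
|L(j2000)| = 480 × 2000 / 2122 = 452.34
20 log₁₀(452.34) = 53.109 dB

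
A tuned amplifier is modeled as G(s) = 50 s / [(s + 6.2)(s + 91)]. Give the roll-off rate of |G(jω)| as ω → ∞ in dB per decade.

With 1 zero and 2 poles, the high-frequency asymptotic slope is 20 × (1 − 2) = -20 dB/decade.

-20 dB/decade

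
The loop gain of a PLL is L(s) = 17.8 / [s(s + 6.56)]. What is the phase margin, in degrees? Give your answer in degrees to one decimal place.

Gain crossover: |L(jω)| = 1 at ω ≈ 2.53 rad/s.
∠L(j2.53) = −90° − arctan(2.53/6.56) ≈ -111.10°
PM = 180° + (-111.10°) = 68.90°

68.9 deg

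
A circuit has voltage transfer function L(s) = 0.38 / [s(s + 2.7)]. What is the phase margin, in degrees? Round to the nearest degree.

87°

Gain crossover: |L(jω)| = 1 at ω ≈ 0.141 rad/s.
∠L(j0.141) = −90° − arctan(0.141/2.7) ≈ -92.98°
PM = 180° + (-92.98°) = 87.02°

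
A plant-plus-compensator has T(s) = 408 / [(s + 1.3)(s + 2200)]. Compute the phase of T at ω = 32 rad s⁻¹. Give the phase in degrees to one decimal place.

-88.5°

∠(j32 + 1.3) = arctan(32/1.3) = 87.67°
∠(j32 + 2200) = arctan(32/2200) = 0.83°
∠T(j32) = − (87.67° + 0.83°) = -88.51°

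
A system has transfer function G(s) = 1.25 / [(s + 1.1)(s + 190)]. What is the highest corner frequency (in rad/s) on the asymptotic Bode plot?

190 rad/s

Break frequencies occur at each pole and zero magnitude: 1.1 rad/s, 190 rad/s.
The highest is 190 rad/s.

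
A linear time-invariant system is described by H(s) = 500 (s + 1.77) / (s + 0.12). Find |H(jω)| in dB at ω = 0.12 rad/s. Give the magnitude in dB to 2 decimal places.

|j0.12 + 1.77| = √(0.12² + 1.77²) = 1.774
|j0.12 + 0.12| = √(0.12² + 0.12²) = 0.1697
|H(j0.12)| = 500 × 1.774 / 0.1697 = 5226.9
20 log₁₀(5226.9) = 74.365 dB

74.36 dB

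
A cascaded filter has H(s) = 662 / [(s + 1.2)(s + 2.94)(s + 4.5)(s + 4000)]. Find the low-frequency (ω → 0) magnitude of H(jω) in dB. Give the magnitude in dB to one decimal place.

H(0) = 662 / (1.2 × 2.94 × 4.5 × 4000) = 0.010425
20 log₁₀(0.010425) = -39.64 dB

-39.6 dB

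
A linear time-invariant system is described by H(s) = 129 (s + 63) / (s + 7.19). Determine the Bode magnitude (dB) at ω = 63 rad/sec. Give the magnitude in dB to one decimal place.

|j63 + 63| = √(63² + 63²) = 89.1
|j63 + 7.19| = √(63² + 7.19²) = 63.41
|H(j63)| = 129 × 89.1 / 63.41 = 181.26
20 log₁₀(181.26) = 45.17 dB

45.2 dB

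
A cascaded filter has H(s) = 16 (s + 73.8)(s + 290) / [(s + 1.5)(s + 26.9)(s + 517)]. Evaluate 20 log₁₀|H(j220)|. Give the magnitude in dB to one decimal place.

-26.1 dB

|j220 + 73.8| = √(220² + 73.8²) = 232
|j220 + 290| = √(220² + 290²) = 364
|j220 + 1.5| = √(220² + 1.5²) = 220
|j220 + 26.9| = √(220² + 26.9²) = 221.6
|j220 + 517| = √(220² + 517²) = 561.9
|H(j220)| = 16 × 232 × 364 / (220 × 221.6 × 561.9) = 0.049329
20 log₁₀(0.049329) = -26.14 dB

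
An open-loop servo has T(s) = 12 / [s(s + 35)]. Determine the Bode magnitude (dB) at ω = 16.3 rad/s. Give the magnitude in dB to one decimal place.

-34.4 dB

|j16.3 + 35| = √(16.3² + 35²) = 38.61
|j16.3| = 16.3
|T(j16.3)| = 12 / (38.61 × 16.3) = 0.019068
20 log₁₀(0.019068) = -34.39 dB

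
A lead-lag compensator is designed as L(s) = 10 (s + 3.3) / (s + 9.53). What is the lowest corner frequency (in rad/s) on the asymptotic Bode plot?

3.3 rad/s

Break frequencies occur at each pole and zero magnitude: 3.3 rad/s, 9.53 rad/s.
The lowest is 3.3 rad/s.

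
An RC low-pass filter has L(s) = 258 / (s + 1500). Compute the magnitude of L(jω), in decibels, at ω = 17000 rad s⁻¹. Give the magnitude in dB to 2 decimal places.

|j17000 + 1500| = √(17000² + 1500²) = 1.707e+04
|L(j17000)| = 258 / 1.707e+04 = 0.015118
20 log₁₀(0.015118) = -36.410 dB

-36.41 dB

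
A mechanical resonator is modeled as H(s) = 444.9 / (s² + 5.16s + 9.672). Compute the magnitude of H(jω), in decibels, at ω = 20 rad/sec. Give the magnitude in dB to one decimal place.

0.8 dB

|(j20)² + 5.16(j20) + 9.672| = |-390.33 + j103.2| = 403.7
|H(j20)| = 444.9 / 403.7 = 1.1019
20 log₁₀(1.1019) = 0.84 dB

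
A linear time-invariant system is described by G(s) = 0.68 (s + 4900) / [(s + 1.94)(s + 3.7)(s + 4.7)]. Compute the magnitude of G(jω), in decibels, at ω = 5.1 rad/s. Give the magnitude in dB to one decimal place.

22.9 dB

|j5.1 + 4900| = √(5.1² + 4900²) = 4900
|j5.1 + 1.94| = √(5.1² + 1.94²) = 5.457
|j5.1 + 3.7| = √(5.1² + 3.7²) = 6.301
|j5.1 + 4.7| = √(5.1² + 4.7²) = 6.935
|G(j5.1)| = 0.68 × 4900 / (5.457 × 6.301 × 6.935) = 13.974
20 log₁₀(13.974) = 22.91 dB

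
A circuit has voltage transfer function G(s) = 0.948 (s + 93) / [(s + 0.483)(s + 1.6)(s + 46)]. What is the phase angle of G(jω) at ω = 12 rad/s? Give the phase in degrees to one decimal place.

-177.4°

∠(j12 + 93) = arctan(12/93) = 7.35°
∠(j12 + 0.483) = arctan(12/0.483) = 87.70°
∠(j12 + 1.6) = arctan(12/1.6) = 82.41°
∠(j12 + 46) = arctan(12/46) = 14.62°
∠G(j12) = 7.35° − (87.70° + 82.41° + 14.62°) = -177.37°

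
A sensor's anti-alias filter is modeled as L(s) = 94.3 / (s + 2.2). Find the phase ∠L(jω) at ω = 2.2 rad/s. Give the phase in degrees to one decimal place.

∠(j2.2 + 2.2) = arctan(2.2/2.2) = 45.00°
∠L(j2.2) = −45.00° = -45.00°

-45.0°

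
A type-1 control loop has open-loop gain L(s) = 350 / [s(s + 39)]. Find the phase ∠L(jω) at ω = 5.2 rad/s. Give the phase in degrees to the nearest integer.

∠(j5.2 + 39) = arctan(5.2/39) = 7.59°
∠(j5.2) = 90.00°
∠L(j5.2) = − (7.59° + 90.00°) = -97.59°

-98°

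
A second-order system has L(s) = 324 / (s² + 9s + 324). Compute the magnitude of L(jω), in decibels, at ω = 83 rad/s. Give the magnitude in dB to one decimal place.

|(j83)² + 9(j83) + 324| = |-6565 + j747| = 6607
|L(j83)| = 324 / 6607 = 0.049036
20 log₁₀(0.049036) = -26.19 dB

-26.2 dB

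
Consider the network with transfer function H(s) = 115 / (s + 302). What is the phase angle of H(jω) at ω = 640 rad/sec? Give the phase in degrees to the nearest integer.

-65 deg

∠(j640 + 302) = arctan(640/302) = 64.74°
∠H(j640) = −64.74° = -64.74°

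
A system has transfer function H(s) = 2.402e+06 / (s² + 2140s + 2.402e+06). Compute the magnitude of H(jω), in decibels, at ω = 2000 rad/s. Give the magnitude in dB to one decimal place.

|(j2000)² + 2140(j2000) + 2.402e+06| = |-1.598e+06 + j4.28e+06| = 4.569e+06
|H(j2000)| = 2.402e+06 / 4.569e+06 = 0.52576
20 log₁₀(0.52576) = -5.58 dB

-5.6 dB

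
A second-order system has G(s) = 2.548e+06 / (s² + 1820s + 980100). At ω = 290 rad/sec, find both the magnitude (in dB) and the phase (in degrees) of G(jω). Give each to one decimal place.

|(j290)² + 1820(j290) + 980100| = |8.96e+05 + j5.278e+05| = 1.04e+06
|G(j290)| = 2.548e+06 / 1.04e+06 = 2.4502
20 log₁₀(2.4502) = 7.78 dB
∠[(j290)² + 1820(j290) + 980100] = ∠[8.96e+05 + j5.278e+05] = 30.50°
∠G(j290) = −30.50° = -30.50°

|G| = 7.8 dB, ∠G = -30.5°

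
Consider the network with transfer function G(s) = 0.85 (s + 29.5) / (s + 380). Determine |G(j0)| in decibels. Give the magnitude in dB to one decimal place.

-23.6 dB

G(0) = 0.85 × 29.5 / 380 = 0.065987
20 log₁₀(0.065987) = -23.61 dB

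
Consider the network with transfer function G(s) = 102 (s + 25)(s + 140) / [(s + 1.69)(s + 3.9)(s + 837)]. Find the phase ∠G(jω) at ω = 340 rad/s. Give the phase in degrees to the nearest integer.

-48°

∠(j340 + 25) = arctan(340/25) = 85.79°
∠(j340 + 140) = arctan(340/140) = 67.62°
∠(j340 + 1.69) = arctan(340/1.69) = 89.72°
∠(j340 + 3.9) = arctan(340/3.9) = 89.34°
∠(j340 + 837) = arctan(340/837) = 22.11°
∠G(j340) = 85.79° + 67.62° − (89.72° + 89.34° + 22.11°) = -47.75°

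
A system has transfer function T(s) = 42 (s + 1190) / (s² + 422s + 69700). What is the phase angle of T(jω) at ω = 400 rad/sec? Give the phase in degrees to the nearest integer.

∠(j400 + 1190) = arctan(400/1190) = 18.58°
∠[(j400)² + 422(j400) + 69700] = ∠[-90300 + j1.688e+05] = 118.14°
∠T(j400) = 18.58° − 118.14° = -99.57°

-100°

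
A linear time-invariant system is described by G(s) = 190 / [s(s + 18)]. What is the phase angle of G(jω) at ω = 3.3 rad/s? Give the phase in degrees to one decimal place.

∠(j3.3 + 18) = arctan(3.3/18) = 10.39°
∠(j3.3) = 90.00°
∠G(j3.3) = − (10.39° + 90.00°) = -100.39°

-100.4°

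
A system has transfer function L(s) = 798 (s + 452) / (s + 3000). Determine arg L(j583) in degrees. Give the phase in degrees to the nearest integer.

41 deg

∠(j583 + 452) = arctan(583/452) = 52.21°
∠(j583 + 3000) = arctan(583/3000) = 11.00°
∠L(j583) = 52.21° − 11.00° = 41.22°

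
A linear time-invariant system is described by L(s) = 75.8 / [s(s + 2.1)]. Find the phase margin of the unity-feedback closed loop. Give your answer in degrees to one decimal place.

13.8 deg

Gain crossover: |L(jω)| = 1 at ω ≈ 8.58 rad/s.
∠L(j8.58) = −90° − arctan(8.58/2.1) ≈ -166.25°
PM = 180° + (-166.25°) = 13.75°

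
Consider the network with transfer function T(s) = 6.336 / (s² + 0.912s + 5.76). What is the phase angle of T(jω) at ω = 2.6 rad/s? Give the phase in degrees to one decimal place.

-112.9°

∠[(j2.6)² + 0.912(j2.6) + 5.76] = ∠[-1 + j2.3712] = 112.87°
∠T(j2.6) = −112.87° = -112.87°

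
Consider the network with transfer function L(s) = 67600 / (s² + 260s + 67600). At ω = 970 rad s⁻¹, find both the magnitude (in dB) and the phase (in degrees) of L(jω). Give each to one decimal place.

|(j970)² + 260(j970) + 67600| = |-8.733e+05 + j2.522e+05| = 9.09e+05
|L(j970)| = 67600 / 9.09e+05 = 0.074368
20 log₁₀(0.074368) = -22.57 dB
∠[(j970)² + 260(j970) + 67600] = ∠[-8.733e+05 + j2.522e+05] = 163.89°
∠L(j970) = −163.89° = -163.89°

|L| = -22.6 dB, ∠L = -163.9 deg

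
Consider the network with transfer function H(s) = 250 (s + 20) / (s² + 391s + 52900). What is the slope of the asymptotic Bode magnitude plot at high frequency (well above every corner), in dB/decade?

-20 dB/decade

With 1 zero and 2 poles, the high-frequency asymptotic slope is 20 × (1 − 2) = -20 dB/decade.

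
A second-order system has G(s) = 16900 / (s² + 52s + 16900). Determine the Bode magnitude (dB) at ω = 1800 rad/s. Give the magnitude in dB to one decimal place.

|(j1800)² + 52(j1800) + 16900| = |-3.2231e+06 + j93600| = 3.224e+06
|G(j1800)| = 16900 / 3.224e+06 = 0.0052412
20 log₁₀(0.0052412) = -45.61 dB

-45.6 dB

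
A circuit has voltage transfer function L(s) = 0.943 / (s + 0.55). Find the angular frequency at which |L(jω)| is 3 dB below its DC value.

For a single-pole low-pass, the −3 dB point is at the pole: ω = 0.55 rad s⁻¹.

0.55 rad s⁻¹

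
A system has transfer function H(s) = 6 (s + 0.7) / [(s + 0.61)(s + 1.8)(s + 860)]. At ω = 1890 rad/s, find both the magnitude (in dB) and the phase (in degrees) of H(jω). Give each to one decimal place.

|H| = -116.3 dB, ∠H = -155.5°

|j1890 + 0.7| = √(1890² + 0.7²) = 1890
|j1890 + 0.61| = √(1890² + 0.61²) = 1890
|j1890 + 1.8| = √(1890² + 1.8²) = 1890
|j1890 + 860| = √(1890² + 860²) = 2076
|H(j1890)| = 6 × 1890 / (1890 × 1890 × 2076) = 1.5289e-06
20 log₁₀(1.5289e-06) = -116.31 dB
∠(j1890 + 0.7) = arctan(1890/0.7) = 89.98°
∠(j1890 + 0.61) = arctan(1890/0.61) = 89.98°
∠(j1890 + 1.8) = arctan(1890/1.8) = 89.95°
∠(j1890 + 860) = arctan(1890/860) = 65.53°
∠H(j1890) = 89.98° − (89.98° + 89.95° + 65.53°) = -155.48°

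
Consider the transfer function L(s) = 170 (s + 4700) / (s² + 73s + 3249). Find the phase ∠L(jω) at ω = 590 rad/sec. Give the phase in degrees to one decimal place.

∠(j590 + 4700) = arctan(590/4700) = 7.16°
∠[(j590)² + 73(j590) + 3249] = ∠[-3.4485e+05 + j43070] = 172.88°
∠L(j590) = 7.16° − 172.88° = -165.73°

-165.7°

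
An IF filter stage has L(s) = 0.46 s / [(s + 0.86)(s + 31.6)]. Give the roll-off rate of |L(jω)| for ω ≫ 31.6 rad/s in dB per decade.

With 1 zero and 2 poles, the high-frequency asymptotic slope is 20 × (1 − 2) = -20 dB/decade.

-20 dB/decade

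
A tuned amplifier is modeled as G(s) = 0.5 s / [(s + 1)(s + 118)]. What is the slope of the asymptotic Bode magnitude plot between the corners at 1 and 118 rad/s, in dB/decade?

0 dB/decade

In this band the factors already past their corner are: 1 differentiator zero, pole at 1; net slope = 0 dB/decade.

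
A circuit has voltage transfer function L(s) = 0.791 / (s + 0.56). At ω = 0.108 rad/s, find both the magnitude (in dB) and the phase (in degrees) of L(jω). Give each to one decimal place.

|j0.108 + 0.56| = √(0.108² + 0.56²) = 0.5703
|L(j0.108)| = 0.791 / 0.5703 = 1.3869
20 log₁₀(1.3869) = 2.84 dB
∠(j0.108 + 0.56) = arctan(0.108/0.56) = 10.92°
∠L(j0.108) = −10.92° = -10.92°

|L| = 2.8 dB, ∠L = -10.9°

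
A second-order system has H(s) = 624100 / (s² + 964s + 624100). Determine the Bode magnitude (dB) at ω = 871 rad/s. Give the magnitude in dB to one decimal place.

|(j871)² + 964(j871) + 624100| = |-1.3454e+05 + j8.3964e+05| = 8.504e+05
|H(j871)| = 624100 / 8.504e+05 = 0.73393
20 log₁₀(0.73393) = -2.69 dB

-2.7 dB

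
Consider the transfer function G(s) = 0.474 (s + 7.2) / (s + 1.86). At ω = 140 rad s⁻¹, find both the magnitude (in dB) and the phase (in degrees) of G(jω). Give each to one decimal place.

|G| = -6.5 dB, ∠G = -2.2°

|j140 + 7.2| = √(140² + 7.2²) = 140.2
|j140 + 1.86| = √(140² + 1.86²) = 140
|G(j140)| = 0.474 × 140.2 / 140 = 0.47458
20 log₁₀(0.47458) = -6.47 dB
∠(j140 + 7.2) = arctan(140/7.2) = 87.06°
∠(j140 + 1.86) = arctan(140/1.86) = 89.24°
∠G(j140) = 87.06° − 89.24° = -2.18°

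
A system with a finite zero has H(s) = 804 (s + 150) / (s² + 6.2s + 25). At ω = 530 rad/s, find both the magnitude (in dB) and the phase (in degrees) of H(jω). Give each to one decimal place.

|H| = 4.0 dB, ∠H = -105.1°

|j530 + 150| = √(530² + 150²) = 550.8
|(j530)² + 6.2(j530) + 25| = |-2.8088e+05 + j3286| = 2.809e+05
|H(j530)| = 804 × 550.8 / 2.809e+05 = 1.5766
20 log₁₀(1.5766) = 3.95 dB
∠(j530 + 150) = arctan(530/150) = 74.20°
∠[(j530)² + 6.2(j530) + 25] = ∠[-2.8088e+05 + j3286] = 179.33°
∠H(j530) = 74.20° − 179.33° = -105.13°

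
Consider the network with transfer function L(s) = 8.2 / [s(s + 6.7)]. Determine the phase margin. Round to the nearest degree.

Gain crossover: |L(jω)| = 1 at ω ≈ 1.2 rad/s.
∠L(j1.2) = −90° − arctan(1.2/6.7) ≈ -100.19°
PM = 180° + (-100.19°) = 79.81°

80°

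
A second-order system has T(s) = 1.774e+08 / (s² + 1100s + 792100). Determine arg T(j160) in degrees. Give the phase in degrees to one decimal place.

-12.9°

∠[(j160)² + 1100(j160) + 792100] = ∠[7.665e+05 + j1.76e+05] = 12.93°
∠T(j160) = −12.93° = -12.93°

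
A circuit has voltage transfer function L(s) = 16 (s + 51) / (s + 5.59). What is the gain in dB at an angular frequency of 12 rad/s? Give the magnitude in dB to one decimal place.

|j12 + 51| = √(12² + 51²) = 52.39
|j12 + 5.59| = √(12² + 5.59²) = 13.24
|L(j12)| = 16 × 52.39 / 13.24 = 63.323
20 log₁₀(63.323) = 36.03 dB

36.0 dB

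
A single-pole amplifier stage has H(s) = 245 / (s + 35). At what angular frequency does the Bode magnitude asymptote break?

35 rad/s

The single real pole at s = −35 gives a corner at ω = 35 rad/s.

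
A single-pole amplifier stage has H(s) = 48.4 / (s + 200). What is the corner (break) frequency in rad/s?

The single real pole at s = −200 gives a corner at ω = 200 rad/s.

200 rad/s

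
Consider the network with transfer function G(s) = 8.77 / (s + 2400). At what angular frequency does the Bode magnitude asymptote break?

The single real pole at s = −2400 gives a corner at ω = 2400 rad/s.

2400 rad/s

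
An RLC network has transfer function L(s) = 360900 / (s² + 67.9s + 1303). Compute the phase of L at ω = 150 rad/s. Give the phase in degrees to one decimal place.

-154.3°

∠[(j150)² + 67.9(j150) + 1303] = ∠[-21197 + j10185] = 154.34°
∠L(j150) = −154.34° = -154.34°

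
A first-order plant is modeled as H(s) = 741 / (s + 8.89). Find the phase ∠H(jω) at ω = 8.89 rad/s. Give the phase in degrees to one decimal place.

∠(j8.89 + 8.89) = arctan(8.89/8.89) = 45.00°
∠H(j8.89) = −45.00° = -45.00°

-45.0°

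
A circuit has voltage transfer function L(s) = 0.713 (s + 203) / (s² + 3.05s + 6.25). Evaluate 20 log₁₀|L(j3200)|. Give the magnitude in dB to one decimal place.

-73.0 dB

|j3200 + 203| = √(3200² + 203²) = 3206
|(j3200)² + 3.05(j3200) + 6.25| = |-1.024e+07 + j9760| = 1.024e+07
|L(j3200)| = 0.713 × 3206 / 1.024e+07 = 0.00022326
20 log₁₀(0.00022326) = -73.02 dB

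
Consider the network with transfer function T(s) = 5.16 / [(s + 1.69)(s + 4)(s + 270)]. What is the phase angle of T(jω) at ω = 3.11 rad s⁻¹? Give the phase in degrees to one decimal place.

∠(j3.11 + 1.69) = arctan(3.11/1.69) = 61.48°
∠(j3.11 + 4) = arctan(3.11/4) = 37.87°
∠(j3.11 + 270) = arctan(3.11/270) = 0.66°
∠T(j3.11) = − (61.48° + 37.87° + 0.66°) = -100.00°

-100.0°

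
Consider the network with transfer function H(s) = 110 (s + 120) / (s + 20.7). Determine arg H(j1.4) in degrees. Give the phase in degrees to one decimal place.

-3.2°

∠(j1.4 + 120) = arctan(1.4/120) = 0.67°
∠(j1.4 + 20.7) = arctan(1.4/20.7) = 3.87°
∠H(j1.4) = 0.67° − 3.87° = -3.20°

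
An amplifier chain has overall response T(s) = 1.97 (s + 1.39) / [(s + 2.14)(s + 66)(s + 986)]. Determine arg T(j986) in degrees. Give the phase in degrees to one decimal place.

∠(j986 + 1.39) = arctan(986/1.39) = 89.92°
∠(j986 + 2.14) = arctan(986/2.14) = 89.88°
∠(j986 + 66) = arctan(986/66) = 86.17°
∠(j986 + 986) = arctan(986/986) = 45.00°
∠T(j986) = 89.92° − (89.88° + 86.17° + 45.00°) = -131.13°

-131.1°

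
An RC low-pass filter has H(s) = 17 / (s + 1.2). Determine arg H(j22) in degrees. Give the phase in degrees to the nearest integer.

-87°

∠(j22 + 1.2) = arctan(22/1.2) = 86.88°
∠H(j22) = −86.88° = -86.88°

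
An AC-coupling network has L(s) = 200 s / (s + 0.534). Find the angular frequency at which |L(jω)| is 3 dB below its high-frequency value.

For a single-pole high-pass, the −3 dB point is at the pole: ω = 0.534 rad s⁻¹.

0.534 rad s⁻¹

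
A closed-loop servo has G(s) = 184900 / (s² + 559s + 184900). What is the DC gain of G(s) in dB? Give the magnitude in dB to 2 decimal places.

G(0) = 184900 / 184900 = 1
20 log₁₀(1) = 0.000 dB

0.00 dB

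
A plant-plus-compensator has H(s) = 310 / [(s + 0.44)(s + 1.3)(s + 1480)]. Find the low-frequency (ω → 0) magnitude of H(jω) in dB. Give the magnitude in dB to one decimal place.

-8.7 dB

H(0) = 310 / (0.44 × 1.3 × 1480) = 0.36619
20 log₁₀(0.36619) = -8.73 dB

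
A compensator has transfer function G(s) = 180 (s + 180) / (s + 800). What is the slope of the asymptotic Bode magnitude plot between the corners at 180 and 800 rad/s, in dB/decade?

In this band the factors already past their corner are: zero at 180; net slope = 20 dB/decade.

20 dB/decade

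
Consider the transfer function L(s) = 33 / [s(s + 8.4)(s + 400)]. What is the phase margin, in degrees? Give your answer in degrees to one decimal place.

89.9°

Gain crossover: |L(jω)| = 1 at ω ≈ 0.00982 rad/s.
∠L(j0.00982) = −90° − arctan(0.00982/8.4) − arctan(0.00982/400) ≈ -90.07°
PM = 180° + (-90.07°) = 89.93°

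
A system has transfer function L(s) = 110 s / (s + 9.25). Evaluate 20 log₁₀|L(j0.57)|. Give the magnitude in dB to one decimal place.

|j0.57| = 0.57
|j0.57 + 9.25| = √(0.57² + 9.25²) = 9.268
|L(j0.57)| = 110 × 0.57 / 9.268 = 6.7655
20 log₁₀(6.7655) = 16.61 dB

16.6 dB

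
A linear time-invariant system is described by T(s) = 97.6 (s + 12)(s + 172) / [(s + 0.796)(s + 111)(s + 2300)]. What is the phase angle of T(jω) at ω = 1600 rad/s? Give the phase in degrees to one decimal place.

-37.4°

∠(j1600 + 12) = arctan(1600/12) = 89.57°
∠(j1600 + 172) = arctan(1600/172) = 83.86°
∠(j1600 + 0.796) = arctan(1600/0.796) = 89.97°
∠(j1600 + 111) = arctan(1600/111) = 86.03°
∠(j1600 + 2300) = arctan(1600/2300) = 34.82°
∠T(j1600) = 89.57° + 83.86° − (89.97° + 86.03° + 34.82°) = -37.39°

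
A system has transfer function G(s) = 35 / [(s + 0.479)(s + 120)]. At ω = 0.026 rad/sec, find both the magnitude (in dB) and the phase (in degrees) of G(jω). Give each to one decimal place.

|j0.026 + 0.479| = √(0.026² + 0.479²) = 0.4797
|j0.026 + 120| = √(0.026² + 120²) = 120
|G(j0.026)| = 35 / (0.4797 × 120) = 0.60801
20 log₁₀(0.60801) = -4.32 dB
∠(j0.026 + 0.479) = arctan(0.026/0.479) = 3.11°
∠(j0.026 + 120) = arctan(0.026/120) = 0.01°
∠G(j0.026) = − (3.11° + 0.01°) = -3.12°

|G| = -4.3 dB, ∠G = -3.1°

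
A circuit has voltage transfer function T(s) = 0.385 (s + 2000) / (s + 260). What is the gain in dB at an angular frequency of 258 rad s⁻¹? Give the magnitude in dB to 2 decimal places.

6.53 dB

|j258 + 2000| = √(258² + 2000²) = 2017
|j258 + 260| = √(258² + 260²) = 366.3
|T(j258)| = 0.385 × 2017 / 366.3 = 2.1196
20 log₁₀(2.1196) = 6.525 dB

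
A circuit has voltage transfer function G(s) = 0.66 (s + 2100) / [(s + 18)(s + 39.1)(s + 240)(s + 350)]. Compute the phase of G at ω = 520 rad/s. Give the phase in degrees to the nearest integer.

-281 deg

∠(j520 + 2100) = arctan(520/2100) = 13.91°
∠(j520 + 18) = arctan(520/18) = 88.02°
∠(j520 + 39.1) = arctan(520/39.1) = 85.70°
∠(j520 + 240) = arctan(520/240) = 65.22°
∠(j520 + 350) = arctan(520/350) = 56.06°
∠G(j520) = 13.91° − (88.02° + 85.70° + 65.22° + 56.06°) = -281.09°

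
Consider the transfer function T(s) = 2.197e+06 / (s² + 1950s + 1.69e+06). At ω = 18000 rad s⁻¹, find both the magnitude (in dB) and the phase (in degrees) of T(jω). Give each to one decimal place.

|(j18000)² + 1950(j18000) + 1.69e+06| = |-3.2231e+08 + j3.51e+07| = 3.242e+08
|T(j18000)| = 2.197e+06 / 3.242e+08 = 0.0067764
20 log₁₀(0.0067764) = -43.38 dB
∠[(j18000)² + 1950(j18000) + 1.69e+06] = ∠[-3.2231e+08 + j3.51e+07] = 173.78°
∠T(j18000) = −173.78° = -173.78°

|T| = -43.4 dB, ∠T = -173.8°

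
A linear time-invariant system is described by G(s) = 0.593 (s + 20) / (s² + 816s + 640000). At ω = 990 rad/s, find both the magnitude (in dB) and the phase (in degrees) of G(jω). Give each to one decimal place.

|j990 + 20| = √(990² + 20²) = 990.2
|(j990)² + 816(j990) + 640000| = |-3.401e+05 + j8.0784e+05| = 8.765e+05
|G(j990)| = 0.593 × 990.2 / 8.765e+05 = 0.00066992
20 log₁₀(0.00066992) = -63.48 dB
∠(j990 + 20) = arctan(990/20) = 88.84°
∠[(j990)² + 816(j990) + 640000] = ∠[-3.401e+05 + j8.0784e+05] = 112.83°
∠G(j990) = 88.84° − 112.83° = -23.99°

|G| = -63.5 dB, ∠G = -24.0 deg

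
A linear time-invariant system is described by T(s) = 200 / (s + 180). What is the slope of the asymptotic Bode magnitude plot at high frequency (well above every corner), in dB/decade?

With 0 zeros and 1 pole, the high-frequency asymptotic slope is 20 × (0 − 1) = -20 dB/decade.

-20 dB/decade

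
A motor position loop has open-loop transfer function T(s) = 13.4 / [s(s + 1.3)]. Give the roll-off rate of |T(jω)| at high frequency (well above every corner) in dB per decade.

With 0 zeros and 2 poles, the high-frequency asymptotic slope is 20 × (0 − 2) = -40 dB/decade.

-40 dB/decade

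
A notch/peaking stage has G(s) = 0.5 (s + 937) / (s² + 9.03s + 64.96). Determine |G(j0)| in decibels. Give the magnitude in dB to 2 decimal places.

G(0) = 0.5 × 937 / 64.96 = 7.2121
20 log₁₀(7.2121) = 17.161 dB

17.16 dB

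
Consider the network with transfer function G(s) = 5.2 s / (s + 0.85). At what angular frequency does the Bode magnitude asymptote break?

0.85 rad/s

The single real pole at s = −0.85 gives a corner at ω = 0.85 rad/s.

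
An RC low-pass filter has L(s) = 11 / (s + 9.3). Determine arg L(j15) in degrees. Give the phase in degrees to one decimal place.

-58.2°

∠(j15 + 9.3) = arctan(15/9.3) = 58.20°
∠L(j15) = −58.20° = -58.20°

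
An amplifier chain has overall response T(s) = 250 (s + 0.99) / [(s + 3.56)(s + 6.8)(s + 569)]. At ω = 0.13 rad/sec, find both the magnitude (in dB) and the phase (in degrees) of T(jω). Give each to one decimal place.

|T| = -34.8 dB, ∠T = 4.3°

|j0.13 + 0.99| = √(0.13² + 0.99²) = 0.9985
|j0.13 + 3.56| = √(0.13² + 3.56²) = 3.562
|j0.13 + 6.8| = √(0.13² + 6.8²) = 6.801
|j0.13 + 569| = √(0.13² + 569²) = 569
|T(j0.13)| = 250 × 0.9985 / (3.562 × 6.801 × 569) = 0.018107
20 log₁₀(0.018107) = -34.84 dB
∠(j0.13 + 0.99) = arctan(0.13/0.99) = 7.48°
∠(j0.13 + 3.56) = arctan(0.13/3.56) = 2.09°
∠(j0.13 + 6.8) = arctan(0.13/6.8) = 1.10°
∠(j0.13 + 569) = arctan(0.13/569) = 0.01°
∠T(j0.13) = 7.48° − (2.09° + 1.10° + 0.01°) = 4.28°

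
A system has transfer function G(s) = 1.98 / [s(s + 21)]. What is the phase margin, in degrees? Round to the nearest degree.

90°

Gain crossover: |G(jω)| = 1 at ω ≈ 0.0943 rad/s.
∠G(j0.0943) = −90° − arctan(0.0943/21) ≈ -90.26°
PM = 180° + (-90.26°) = 89.74°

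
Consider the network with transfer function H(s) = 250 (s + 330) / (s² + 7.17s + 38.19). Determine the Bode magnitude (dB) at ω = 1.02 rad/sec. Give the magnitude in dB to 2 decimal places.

66.76 dB

|j1.02 + 330| = √(1.02² + 330²) = 330
|(j1.02)² + 7.17(j1.02) + 38.19| = |37.15 + j7.3134| = 37.86
|H(j1.02)| = 250 × 330 / 37.86 = 2178.9
20 log₁₀(2178.9) = 66.765 dB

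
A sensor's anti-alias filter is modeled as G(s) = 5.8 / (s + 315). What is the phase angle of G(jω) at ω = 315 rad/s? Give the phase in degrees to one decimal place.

∠(j315 + 315) = arctan(315/315) = 45.00°
∠G(j315) = −45.00° = -45.00°

-45.0°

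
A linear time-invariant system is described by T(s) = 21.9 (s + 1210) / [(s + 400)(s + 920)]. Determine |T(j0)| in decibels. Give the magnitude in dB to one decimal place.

-22.9 dB

T(0) = 21.9 × 1210 / (400 × 920) = 0.072008
20 log₁₀(0.072008) = -22.85 dB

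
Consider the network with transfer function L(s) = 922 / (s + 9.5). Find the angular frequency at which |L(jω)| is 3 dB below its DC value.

9.5 rad/sec

For a single-pole low-pass, the −3 dB point is at the pole: ω = 9.5 rad/sec.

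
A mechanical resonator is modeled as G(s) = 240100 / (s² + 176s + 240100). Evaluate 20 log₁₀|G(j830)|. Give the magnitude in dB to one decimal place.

|(j830)² + 176(j830) + 240100| = |-4.488e+05 + j1.4608e+05| = 4.72e+05
|G(j830)| = 240100 / 4.72e+05 = 0.50871
20 log₁₀(0.50871) = -5.87 dB

-5.9 dB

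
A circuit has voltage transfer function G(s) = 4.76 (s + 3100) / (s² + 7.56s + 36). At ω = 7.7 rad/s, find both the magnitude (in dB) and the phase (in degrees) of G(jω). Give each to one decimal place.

|G| = 47.4 dB, ∠G = -111.7°

|j7.7 + 3100| = √(7.7² + 3100²) = 3100
|(j7.7)² + 7.56(j7.7) + 36| = |-23.29 + j58.212| = 62.7
|G(j7.7)| = 4.76 × 3100 / 62.7 = 235.35
20 log₁₀(235.35) = 47.43 dB
∠(j7.7 + 3100) = arctan(7.7/3100) = 0.14°
∠[(j7.7)² + 7.56(j7.7) + 36] = ∠[-23.29 + j58.212] = 111.81°
∠G(j7.7) = 0.14° − 111.81° = -111.66°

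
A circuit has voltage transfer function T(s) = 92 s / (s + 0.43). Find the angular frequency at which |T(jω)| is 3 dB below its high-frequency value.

For a single-pole high-pass, the −3 dB point is at the pole: ω = 0.43 rad s⁻¹.

0.43 rad s⁻¹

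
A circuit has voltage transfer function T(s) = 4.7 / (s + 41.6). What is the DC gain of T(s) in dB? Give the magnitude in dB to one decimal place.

T(0) = 4.7 / 41.6 = 0.11298
20 log₁₀(0.11298) = -18.94 dB

-18.9 dB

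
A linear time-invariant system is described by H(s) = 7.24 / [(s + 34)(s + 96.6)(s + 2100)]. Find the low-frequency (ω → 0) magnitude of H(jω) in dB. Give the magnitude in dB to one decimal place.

-119.6 dB

H(0) = 7.24 / (34 × 96.6 × 2100) = 1.0497e-06
20 log₁₀(1.0497e-06) = -119.58 dB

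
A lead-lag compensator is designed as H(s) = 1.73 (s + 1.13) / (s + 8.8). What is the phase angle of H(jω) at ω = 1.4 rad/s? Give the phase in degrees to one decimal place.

42.1°

∠(j1.4 + 1.13) = arctan(1.4/1.13) = 51.09°
∠(j1.4 + 8.8) = arctan(1.4/8.8) = 9.04°
∠H(j1.4) = 51.09° − 9.04° = 42.05°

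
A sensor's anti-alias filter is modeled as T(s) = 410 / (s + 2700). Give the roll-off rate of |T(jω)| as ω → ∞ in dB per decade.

-20 dB/decade

With 0 zeros and 1 pole, the high-frequency asymptotic slope is 20 × (0 − 1) = -20 dB/decade.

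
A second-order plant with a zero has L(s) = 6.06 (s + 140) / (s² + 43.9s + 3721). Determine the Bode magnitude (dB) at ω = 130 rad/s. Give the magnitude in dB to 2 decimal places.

|j130 + 140| = √(130² + 140²) = 191
|(j130)² + 43.9(j130) + 3721| = |-13179 + j5707| = 1.436e+04
|L(j130)| = 6.06 × 191 / 1.436e+04 = 0.080615
20 log₁₀(0.080615) = -21.872 dB

-21.87 dB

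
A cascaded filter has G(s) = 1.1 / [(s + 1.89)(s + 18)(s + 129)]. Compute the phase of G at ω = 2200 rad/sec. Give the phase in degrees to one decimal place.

-266.1 deg

∠(j2200 + 1.89) = arctan(2200/1.89) = 89.95°
∠(j2200 + 18) = arctan(2200/18) = 89.53°
∠(j2200 + 129) = arctan(2200/129) = 86.64°
∠G(j2200) = − (89.95° + 89.53° + 86.64°) = -266.13°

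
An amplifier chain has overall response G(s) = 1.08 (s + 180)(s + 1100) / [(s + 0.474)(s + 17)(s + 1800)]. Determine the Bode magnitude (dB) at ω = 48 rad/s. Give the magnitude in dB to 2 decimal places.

-25.96 dB

|j48 + 180| = √(48² + 180²) = 186.3
|j48 + 1100| = √(48² + 1100²) = 1101
|j48 + 0.474| = √(48² + 0.474²) = 48
|j48 + 17| = √(48² + 17²) = 50.92
|j48 + 1800| = √(48² + 1800²) = 1801
|G(j48)| = 1.08 × 186.3 × 1101 / (48 × 50.92 × 1801) = 0.05033
20 log₁₀(0.05033) = -25.963 dB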